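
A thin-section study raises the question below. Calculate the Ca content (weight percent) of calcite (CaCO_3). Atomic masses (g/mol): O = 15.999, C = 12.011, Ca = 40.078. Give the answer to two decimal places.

40.04 weight percent

Molar mass of CaCO_3: 1·40.078 + 1·12.011 + 3·15.999 = 100.086 g/mol.
Mass of Ca per formula unit: 1 × 40.078 = 40.078 g.
Weight fraction Ca = 40.078 / 100.086 = 0.4004.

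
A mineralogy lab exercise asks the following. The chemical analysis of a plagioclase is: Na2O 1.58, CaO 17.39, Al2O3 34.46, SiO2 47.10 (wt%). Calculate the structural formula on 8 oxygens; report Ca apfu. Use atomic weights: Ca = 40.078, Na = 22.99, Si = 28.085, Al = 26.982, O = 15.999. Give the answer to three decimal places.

0.850 Ca apfu

1.58 wt% Na2O ÷ 61.979 g/mol = 0.02549 mol, giving 0.05098 Na and 0.02549 O.
17.39 wt% CaO ÷ 56.077 g/mol = 0.31011 mol, giving 0.31011 Ca and 0.31011 O.
34.46 wt% Al2O3 ÷ 101.961 g/mol = 0.33797 mol, giving 0.67594 Al and 1.01391 O.
47.10 wt% SiO2 ÷ 60.083 g/mol = 0.78392 mol, giving 0.78392 Si and 1.56784 O.
Oxygen sums to 2.91735; scaling by 8/2.91735 = 2.74221 puts the formula on 8 O.
Ca: 0.31011 × 2.74221 = 0.850 atoms per formula unit.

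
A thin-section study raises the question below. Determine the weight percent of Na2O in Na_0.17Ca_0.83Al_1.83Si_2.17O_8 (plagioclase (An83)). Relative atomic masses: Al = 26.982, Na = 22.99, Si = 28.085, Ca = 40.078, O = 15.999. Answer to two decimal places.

Formula mass = 275.487 g/mol.
0.17 Na → 0.0850 mol Na2O per formula unit; M(Na2O) = 61.979, so Na2O mass = 5.268 g.
5.268/275.487 × 100 = 1.91 wt%.

1.91 wt%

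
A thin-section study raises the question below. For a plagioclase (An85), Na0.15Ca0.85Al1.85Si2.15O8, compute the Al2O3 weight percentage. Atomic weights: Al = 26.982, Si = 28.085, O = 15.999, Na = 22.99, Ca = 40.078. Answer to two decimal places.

34.20 wt%

Molar mass of Na0.15Ca0.85Al1.85Si2.15O8 = 0.15·22.99 + 0.85·40.078 + 1.85·26.982 + 2.15·28.085 + 8·15.999 = 275.806 g/mol.
Each formula unit contains 1.85 Al, equivalent to 1.85/2 = 0.9250 mol Al2O3.
M(Al2O3) = 2×26.982 + 3×15.999 = 101.961 g/mol.
Mass of Al2O3 per formula unit = 0.9250 × 101.961 = 94.314 g.
Al2O3 wt% = 94.314 / 275.806 × 100 = 34.20%.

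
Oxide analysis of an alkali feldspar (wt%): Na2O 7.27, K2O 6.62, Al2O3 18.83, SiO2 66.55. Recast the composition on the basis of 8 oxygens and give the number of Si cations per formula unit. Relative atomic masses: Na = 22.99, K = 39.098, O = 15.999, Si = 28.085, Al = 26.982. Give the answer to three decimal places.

Na2O: 7.27/61.979 = 0.11730 mol → 0.23460 mol Na, 0.11730 mol O.
K2O: 6.62/94.195 = 0.07028 mol → 0.14056 mol K, 0.07028 mol O.
Al2O3: 18.83/101.961 = 0.18468 mol → 0.36936 mol Al, 0.55404 mol O.
SiO2: 66.55/60.083 = 1.10763 mol → 1.10763 mol Si, 2.21526 mol O.
Total oxygen = 2.95688 mol. Normalization factor = 8/2.95688 = 2.70555.
Si per 8 O = 1.10763 × 2.70555 = 2.997.

2.997 Si apfu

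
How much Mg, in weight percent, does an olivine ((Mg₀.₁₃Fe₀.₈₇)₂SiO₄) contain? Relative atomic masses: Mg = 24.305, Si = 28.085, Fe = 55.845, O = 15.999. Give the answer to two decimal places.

M((Mg₀.₁₃Fe₀.₈₇)₂SiO₄) = 195.571 g/mol.
Mg contributes 0.26 × 24.305 = 6.319 g per mole.
6.319/195.571 = 0.0323 → 3.23%.

3.23 weight percent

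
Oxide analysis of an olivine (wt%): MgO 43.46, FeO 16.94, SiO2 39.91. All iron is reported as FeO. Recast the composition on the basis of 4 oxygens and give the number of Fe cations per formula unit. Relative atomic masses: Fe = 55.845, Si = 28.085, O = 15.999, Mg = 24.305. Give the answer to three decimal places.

0.357 Fe apfu

MgO: 43.46/40.304 = 1.07830 mol → 1.07830 mol Mg, 1.07830 mol O.
FeO: 16.94/71.844 = 0.23579 mol → 0.23579 mol Fe, 0.23579 mol O.
SiO2: 39.91/60.083 = 0.66425 mol → 0.66425 mol Si, 1.32850 mol O.
Total oxygen = 2.64259 mol. Normalization factor = 4/2.64259 = 1.51367.
Fe per 4 O = 0.23579 × 1.51367 = 0.357.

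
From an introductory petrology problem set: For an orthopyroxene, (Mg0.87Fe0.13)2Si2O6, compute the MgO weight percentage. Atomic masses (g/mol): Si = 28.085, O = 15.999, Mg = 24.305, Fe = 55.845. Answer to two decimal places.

33.56 wt%

Formula mass = 208.974 g/mol.
1.74 Mg → 1.7400 mol MgO per formula unit; M(MgO) = 40.304, so MgO mass = 70.129 g.
70.129/208.974 × 100 = 33.56 wt%.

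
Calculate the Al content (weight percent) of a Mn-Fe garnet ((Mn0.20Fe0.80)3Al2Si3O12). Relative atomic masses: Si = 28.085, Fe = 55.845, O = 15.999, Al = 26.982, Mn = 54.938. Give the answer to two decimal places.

10.85 weight percent

M((Mn0.20Fe0.80)3Al2Si3O12) = 497.198 g/mol.
Al contributes 2 × 26.982 = 53.964 g per mole.
53.964/497.198 = 0.1085 → 10.85%.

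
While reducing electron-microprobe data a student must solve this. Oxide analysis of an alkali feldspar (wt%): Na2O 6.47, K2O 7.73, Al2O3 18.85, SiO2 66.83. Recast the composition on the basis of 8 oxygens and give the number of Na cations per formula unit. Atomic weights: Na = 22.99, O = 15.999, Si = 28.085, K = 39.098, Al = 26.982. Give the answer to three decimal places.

6.47 wt% Na2O ÷ 61.979 g/mol = 0.10439 mol, giving 0.20878 Na and 0.10439 O.
7.73 wt% K2O ÷ 94.195 g/mol = 0.08206 mol, giving 0.16412 K and 0.08206 O.
18.85 wt% Al2O3 ÷ 101.961 g/mol = 0.18487 mol, giving 0.36974 Al and 0.55461 O.
66.83 wt% SiO2 ÷ 60.083 g/mol = 1.11229 mol, giving 1.11229 Si and 2.22458 O.
Oxygen sums to 2.96564; scaling by 8/2.96564 = 2.69756 puts the formula on 8 O.
Na: 0.20878 × 2.69756 = 0.563 atoms per formula unit.

0.563 Na apfu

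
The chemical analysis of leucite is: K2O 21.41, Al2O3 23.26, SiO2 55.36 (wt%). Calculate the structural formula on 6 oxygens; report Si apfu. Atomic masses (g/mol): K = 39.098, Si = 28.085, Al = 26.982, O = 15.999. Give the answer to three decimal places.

2.007 Si apfu

K2O (M=94.195): mol = 0.22729; K = 0.45458, O = 0.22729.
Al2O3 (M=101.961): mol = 0.22813; Al = 0.45626, O = 0.68439.
SiO2 (M=60.083): mol = 0.92139; Si = 0.92139, O = 1.84278.
ΣO = 2.75446; factor = 6/ΣO = 2.17829.
Si apfu = 0.92139 × 2.17829 = 2.007.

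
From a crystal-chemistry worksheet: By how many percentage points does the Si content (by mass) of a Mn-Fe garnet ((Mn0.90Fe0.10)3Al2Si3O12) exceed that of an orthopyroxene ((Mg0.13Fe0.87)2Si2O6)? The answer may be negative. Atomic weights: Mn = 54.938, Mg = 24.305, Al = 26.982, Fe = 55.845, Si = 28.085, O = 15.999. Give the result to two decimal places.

M((Mn0.90Fe0.10)3Al2Si3O12) = 495.293 g/mol, so wt% Si = 84.255/495.293 × 100 = 17.01%.
M((Mg0.13Fe0.87)2Si2O6) = 255.654 g/mol, so wt% Si = 56.170/255.654 × 100 = 21.97%.
17.01 − 21.97 = -4.96 pp.

-4.96 percentage points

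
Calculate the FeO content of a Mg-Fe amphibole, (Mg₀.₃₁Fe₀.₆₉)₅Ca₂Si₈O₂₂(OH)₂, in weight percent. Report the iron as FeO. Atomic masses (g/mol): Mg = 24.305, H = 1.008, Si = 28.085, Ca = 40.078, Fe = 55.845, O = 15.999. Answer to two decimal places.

26.91 wt%

M((Mg₀.₃₁Fe₀.₆₉)₅Ca₂Si₈O₂₂(OH)₂) = 921.166 g/mol; M(FeO) = 71.844 g/mol.
Moles FeO per formula unit = 3.45 Fe ÷ 1 = 3.4500.
FeO fraction = (3.4500 × 71.844) / 921.166 = 247.862/921.166 = 0.2691.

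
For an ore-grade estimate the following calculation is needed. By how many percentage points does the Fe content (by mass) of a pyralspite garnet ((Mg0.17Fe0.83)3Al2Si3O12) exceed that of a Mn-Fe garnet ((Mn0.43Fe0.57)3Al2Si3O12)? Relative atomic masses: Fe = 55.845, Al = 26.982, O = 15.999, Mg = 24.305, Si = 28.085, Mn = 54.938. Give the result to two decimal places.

9.64 percentage points

M((Mg0.17Fe0.83)3Al2Si3O12) = 481.657 g/mol, so wt% Fe = 139.054/481.657 × 100 = 28.87%.
M((Mn0.43Fe0.57)3Al2Si3O12) = 496.572 g/mol, so wt% Fe = 95.495/496.572 × 100 = 19.23%.
28.87 − 19.23 = 9.64 pp.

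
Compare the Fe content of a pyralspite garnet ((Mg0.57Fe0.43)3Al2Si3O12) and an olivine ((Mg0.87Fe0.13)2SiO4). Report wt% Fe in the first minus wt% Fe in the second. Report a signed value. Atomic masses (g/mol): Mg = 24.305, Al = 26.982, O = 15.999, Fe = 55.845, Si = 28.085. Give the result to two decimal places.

6.48 percentage points

Fe in (Mg0.57Fe0.43)3Al2Si3O12: molar mass 443.809 g/mol; 1.29×55.845 = 72.040 g → 16.23 wt%.
Fe in (Mg0.87Fe0.13)2SiO4: molar mass 148.891 g/mol; 0.26×55.845 = 14.520 g → 9.75 wt%.
Difference = 16.23 − 9.75 = 6.48 percentage points.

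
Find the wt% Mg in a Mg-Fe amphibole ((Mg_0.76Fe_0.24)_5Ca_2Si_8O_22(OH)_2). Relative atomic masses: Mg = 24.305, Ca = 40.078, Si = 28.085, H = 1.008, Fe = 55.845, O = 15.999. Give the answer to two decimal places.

10.86 wt%

Formula mass = 3.80×24.305 + 1.20×55.845 + 2×40.078 + 8×28.085 + 24×15.999 + 2×1.008 = 850.201 g/mol, of which 92.359 g is Mg.
So Mg makes up 92.359/850.201 = 0.1086 of the mass, i.e. 10.86%.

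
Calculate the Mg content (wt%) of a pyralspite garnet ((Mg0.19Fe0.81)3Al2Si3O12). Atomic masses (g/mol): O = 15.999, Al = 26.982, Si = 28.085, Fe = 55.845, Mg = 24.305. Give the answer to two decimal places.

M((Mg0.19Fe0.81)3Al2Si3O12) = 479.764 g/mol.
Mg contributes 0.57 × 24.305 = 13.854 g per mole.
13.854/479.764 = 0.0289 → 2.89%.

2.89 wt%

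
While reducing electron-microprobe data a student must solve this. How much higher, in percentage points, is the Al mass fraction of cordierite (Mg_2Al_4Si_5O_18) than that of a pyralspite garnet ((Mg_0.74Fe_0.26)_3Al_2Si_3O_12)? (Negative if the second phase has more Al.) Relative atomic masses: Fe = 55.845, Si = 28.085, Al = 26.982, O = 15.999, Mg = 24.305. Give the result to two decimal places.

M(Mg_2Al_4Si_5O_18) = 584.945 g/mol, so wt% Al = 107.928/584.945 × 100 = 18.45%.
M((Mg_0.74Fe_0.26)_3Al_2Si_3O_12) = 427.723 g/mol, so wt% Al = 53.964/427.723 × 100 = 12.62%.
18.45 − 12.62 = 5.83 pp.

5.83 percentage points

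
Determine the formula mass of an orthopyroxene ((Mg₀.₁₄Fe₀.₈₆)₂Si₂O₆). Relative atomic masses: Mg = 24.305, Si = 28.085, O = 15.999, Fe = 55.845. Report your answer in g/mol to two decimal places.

The formula mass is the sum 0.28·24.305 + 1.72·55.845 + 2·28.085 + 6·15.999.

255.02 g/mol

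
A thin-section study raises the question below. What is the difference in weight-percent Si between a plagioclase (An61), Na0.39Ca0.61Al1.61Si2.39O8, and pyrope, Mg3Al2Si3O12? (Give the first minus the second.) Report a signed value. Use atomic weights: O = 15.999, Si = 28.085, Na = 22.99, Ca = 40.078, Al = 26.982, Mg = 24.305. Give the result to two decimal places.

3.78 percentage points

M(Na0.39Ca0.61Al1.61Si2.39O8) = 271.970 g/mol, so wt% Si = 67.123/271.970 × 100 = 24.68%.
M(Mg3Al2Si3O12) = 403.122 g/mol, so wt% Si = 84.255/403.122 × 100 = 20.90%.
24.68 − 20.90 = 3.78 pp.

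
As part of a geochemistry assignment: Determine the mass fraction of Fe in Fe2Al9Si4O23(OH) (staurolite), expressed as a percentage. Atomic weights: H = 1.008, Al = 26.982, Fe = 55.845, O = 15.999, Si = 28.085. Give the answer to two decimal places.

13.11 wt%

M(Fe2Al9Si4O23(OH)) = 851.852 g/mol.
Fe contributes 2 × 55.845 = 111.690 g per mole.
111.690/851.852 = 0.1311 → 13.11%.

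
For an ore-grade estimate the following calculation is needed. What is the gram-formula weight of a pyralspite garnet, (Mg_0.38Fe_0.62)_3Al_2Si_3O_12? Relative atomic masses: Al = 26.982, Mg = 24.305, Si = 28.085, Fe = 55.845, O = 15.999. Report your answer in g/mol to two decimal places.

The formula mass is the sum 1.14·24.305 + 1.86·55.845 + 2·26.982 + 3·28.085 + 12·15.999.

461.79 g/mol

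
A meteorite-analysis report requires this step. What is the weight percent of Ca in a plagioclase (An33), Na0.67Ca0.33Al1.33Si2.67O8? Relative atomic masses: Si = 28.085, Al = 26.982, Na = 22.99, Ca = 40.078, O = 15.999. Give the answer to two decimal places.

Formula mass = 0.67×22.99 + 0.33×40.078 + 1.33×26.982 + 2.67×28.085 + 8×15.999 = 267.494 g/mol, of which 13.226 g is Ca.
So Ca makes up 13.226/267.494 = 0.0494 of the mass, i.e. 4.94%.

4.94 weight percent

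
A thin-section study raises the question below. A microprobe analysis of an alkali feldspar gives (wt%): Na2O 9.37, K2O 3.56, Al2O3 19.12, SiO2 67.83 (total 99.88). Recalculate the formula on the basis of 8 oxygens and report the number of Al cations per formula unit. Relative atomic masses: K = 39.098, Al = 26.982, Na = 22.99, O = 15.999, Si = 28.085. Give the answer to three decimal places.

0.997 Al apfu

Na2O (M=61.979): mol = 0.15118; Na = 0.30236, O = 0.15118.
K2O (M=94.195): mol = 0.03779; K = 0.07558, O = 0.03779.
Al2O3 (M=101.961): mol = 0.18752; Al = 0.37504, O = 0.56256.
SiO2 (M=60.083): mol = 1.12894; Si = 1.12894, O = 2.25788.
ΣO = 3.00941; factor = 8/ΣO = 2.65833.
Al apfu = 0.37504 × 2.65833 = 0.997.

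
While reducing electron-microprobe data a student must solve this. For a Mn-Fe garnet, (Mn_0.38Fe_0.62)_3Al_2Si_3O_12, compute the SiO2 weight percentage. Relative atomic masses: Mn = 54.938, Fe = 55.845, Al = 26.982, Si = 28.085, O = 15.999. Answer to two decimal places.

M((Mn_0.38Fe_0.62)_3Al_2Si_3O_12) = 496.708 g/mol; M(SiO2) = 60.083 g/mol.
Moles SiO2 per formula unit = 3 Si ÷ 1 = 3.0000.
SiO2 fraction = (3.0000 × 60.083) / 496.708 = 180.249/496.708 = 0.3629.

36.29 wt%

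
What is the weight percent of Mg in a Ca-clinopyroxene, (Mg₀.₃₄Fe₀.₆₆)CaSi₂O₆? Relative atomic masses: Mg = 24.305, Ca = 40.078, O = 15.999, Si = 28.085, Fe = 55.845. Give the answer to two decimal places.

Formula mass = 0.34*24.305 + 0.66*55.845 + 1*40.078 + 2*28.085 + 6*15.999 = 237.363 g/mol, of which 8.264 g is Mg.
So Mg makes up 8.264/237.363 = 0.0348 of the mass, i.e. 3.48%.

3.48 wt%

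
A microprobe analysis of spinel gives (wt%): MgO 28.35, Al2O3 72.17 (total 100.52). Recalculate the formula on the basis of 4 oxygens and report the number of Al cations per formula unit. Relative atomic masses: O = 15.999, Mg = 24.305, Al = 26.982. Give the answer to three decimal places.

MgO (M=40.304): mol = 0.70340; Mg = 0.70340, O = 0.70340.
Al2O3 (M=101.961): mol = 0.70782; Al = 1.41564, O = 2.12346.
ΣO = 2.82686; factor = 4/ΣO = 1.41500.
Al apfu = 1.41564 × 1.41500 = 2.003.

2.003 Al apfu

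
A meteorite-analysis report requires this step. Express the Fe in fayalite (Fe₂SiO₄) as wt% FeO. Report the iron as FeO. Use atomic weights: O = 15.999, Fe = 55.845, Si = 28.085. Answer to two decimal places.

Molar mass of Fe₂SiO₄ = 2·55.845 + 1·28.085 + 4·15.999 = 203.771 g/mol.
Each formula unit contains 2 Fe, equivalent to 2/1 = 2.0000 mol FeO.
M(FeO) = 1×55.845 + 1×15.999 = 71.844 g/mol.
Mass of FeO per formula unit = 2.0000 × 71.844 = 143.688 g.
FeO wt% = 143.688 / 203.771 × 100 = 70.51%.

70.51 wt%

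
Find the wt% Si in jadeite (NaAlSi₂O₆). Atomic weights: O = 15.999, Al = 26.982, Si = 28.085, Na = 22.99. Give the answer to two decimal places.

27.79 wt%

Molar mass of NaAlSi₂O₆: 1×22.99 + 1×26.982 + 2×28.085 + 6×15.999 = 202.136 g/mol.
Mass of Si per formula unit: 2 × 28.085 = 56.170 g.
Weight fraction Si = 56.170 / 202.136 = 0.2779.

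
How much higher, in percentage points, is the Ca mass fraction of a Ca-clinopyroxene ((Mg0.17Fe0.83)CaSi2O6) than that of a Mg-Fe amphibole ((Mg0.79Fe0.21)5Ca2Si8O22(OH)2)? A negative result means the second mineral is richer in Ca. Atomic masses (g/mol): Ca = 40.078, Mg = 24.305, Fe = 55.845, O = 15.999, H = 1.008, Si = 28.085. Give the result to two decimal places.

7.03 percentage points

First mineral: 40.078 g Ca in 242.725 g formula = 16.51 wt% Ca.
Second mineral: 80.156 g Ca in 845.470 g formula = 9.48 wt% Ca.
16.51% − 9.48% gives a difference of 7.03 percentage points.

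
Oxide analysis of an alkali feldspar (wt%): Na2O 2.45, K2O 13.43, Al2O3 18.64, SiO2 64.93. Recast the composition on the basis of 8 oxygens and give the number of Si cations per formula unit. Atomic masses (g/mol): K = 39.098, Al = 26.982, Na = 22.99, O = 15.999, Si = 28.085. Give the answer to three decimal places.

2.990 Si apfu

Na2O (M=61.979): mol = 0.03953; Na = 0.07906, O = 0.03953.
K2O (M=94.195): mol = 0.14258; K = 0.28516, O = 0.14258.
Al2O3 (M=101.961): mol = 0.18281; Al = 0.36562, O = 0.54843.
SiO2 (M=60.083): mol = 1.08067; Si = 1.08067, O = 2.16134.
ΣO = 2.89188; factor = 8/ΣO = 2.76637.
Si apfu = 1.08067 × 2.76637 = 2.990.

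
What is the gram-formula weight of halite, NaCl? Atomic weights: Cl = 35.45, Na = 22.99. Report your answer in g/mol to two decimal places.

Na: 1 × 22.99 = 22.9900
Cl: 1 × 35.45 = 35.4500
Summing the contributions gives the formula mass.

58.44 g/mol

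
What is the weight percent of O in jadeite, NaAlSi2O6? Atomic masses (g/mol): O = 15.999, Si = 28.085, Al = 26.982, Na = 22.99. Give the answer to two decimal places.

47.49 mass %

M(NaAlSi2O6) = 202.136 g/mol.
O contributes 6 × 15.999 = 95.994 g per mole.
95.994/202.136 = 0.4749 → 47.49%.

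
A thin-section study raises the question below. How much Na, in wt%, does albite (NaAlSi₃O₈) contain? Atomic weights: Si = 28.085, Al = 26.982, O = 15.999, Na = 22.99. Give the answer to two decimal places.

8.77 wt%

M(NaAlSi₃O₈) = 262.219 g/mol.
Na contributes 1 × 22.99 = 22.990 g per mole.
22.990/262.219 = 0.0877 → 8.77%.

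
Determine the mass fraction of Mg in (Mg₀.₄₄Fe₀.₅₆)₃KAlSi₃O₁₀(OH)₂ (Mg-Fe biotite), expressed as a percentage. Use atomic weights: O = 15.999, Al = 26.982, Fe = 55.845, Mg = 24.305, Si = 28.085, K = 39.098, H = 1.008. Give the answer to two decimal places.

Formula mass = 1.32·24.305 + 1.68·55.845 + 1·39.098 + 1·26.982 + 3·28.085 + 12·15.999 + 2·1.008 = 470.241 g/mol, of which 32.083 g is Mg.
So Mg makes up 32.083/470.241 = 0.0682 of the mass, i.e. 6.82%.

6.82 weight percent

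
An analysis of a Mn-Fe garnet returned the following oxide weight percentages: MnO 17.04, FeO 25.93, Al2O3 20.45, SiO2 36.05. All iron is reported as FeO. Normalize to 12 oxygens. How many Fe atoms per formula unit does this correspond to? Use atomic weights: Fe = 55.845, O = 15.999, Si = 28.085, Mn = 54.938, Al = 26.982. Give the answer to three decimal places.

1.802 Fe apfu

MnO: 17.04/70.937 = 0.24021 mol → 0.24021 mol Mn, 0.24021 mol O.
FeO: 25.93/71.844 = 0.36092 mol → 0.36092 mol Fe, 0.36092 mol O.
Al2O3: 20.45/101.961 = 0.20057 mol → 0.40114 mol Al, 0.60171 mol O.
SiO2: 36.05/60.083 = 0.60000 mol → 0.60000 mol Si, 1.20000 mol O.
Total oxygen = 2.40284 mol. Normalization factor = 12/2.40284 = 4.99409.
Fe per 12 O = 0.36092 × 4.99409 = 1.802.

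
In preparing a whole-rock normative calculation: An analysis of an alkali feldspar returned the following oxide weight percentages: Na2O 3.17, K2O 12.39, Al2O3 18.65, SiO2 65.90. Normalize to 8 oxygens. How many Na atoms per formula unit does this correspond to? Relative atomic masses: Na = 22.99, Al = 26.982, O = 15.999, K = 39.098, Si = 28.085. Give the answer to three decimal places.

0.280 Na apfu

Na2O (M=61.979): mol = 0.05115; Na = 0.10230, O = 0.05115.
K2O (M=94.195): mol = 0.13154; K = 0.26308, O = 0.13154.
Al2O3 (M=101.961): mol = 0.18291; Al = 0.36582, O = 0.54873.
SiO2 (M=60.083): mol = 1.09682; Si = 1.09682, O = 2.19364.
ΣO = 2.92506; factor = 8/ΣO = 2.73499.
Na apfu = 0.10230 × 2.73499 = 0.280.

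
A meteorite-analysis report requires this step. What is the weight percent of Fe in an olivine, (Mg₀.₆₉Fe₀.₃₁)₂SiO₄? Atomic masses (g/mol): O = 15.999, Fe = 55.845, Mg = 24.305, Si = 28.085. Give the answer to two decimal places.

21.61 weight percent

Molar mass of (Mg₀.₆₉Fe₀.₃₁)₂SiO₄: 1.38·24.305 + 0.62·55.845 + 1·28.085 + 4·15.999 = 160.246 g/mol.
Mass of Fe per formula unit: 0.62 × 55.845 = 34.624 g.
Weight fraction Fe = 34.624 / 160.246 = 0.2161.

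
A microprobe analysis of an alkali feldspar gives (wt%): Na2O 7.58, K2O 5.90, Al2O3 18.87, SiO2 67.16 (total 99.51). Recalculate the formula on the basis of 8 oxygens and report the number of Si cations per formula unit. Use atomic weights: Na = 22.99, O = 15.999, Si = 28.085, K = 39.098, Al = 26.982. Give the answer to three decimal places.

Na2O: 7.58/61.979 = 0.12230 mol → 0.24460 mol Na, 0.12230 mol O.
K2O: 5.90/94.195 = 0.06264 mol → 0.12528 mol K, 0.06264 mol O.
Al2O3: 18.87/101.961 = 0.18507 mol → 0.37014 mol Al, 0.55521 mol O.
SiO2: 67.16/60.083 = 1.11779 mol → 1.11779 mol Si, 2.23558 mol O.
Total oxygen = 2.97573 mol. Normalization factor = 8/2.97573 = 2.68842.
Si per 8 O = 1.11779 × 2.68842 = 3.005.

3.005 Si apfu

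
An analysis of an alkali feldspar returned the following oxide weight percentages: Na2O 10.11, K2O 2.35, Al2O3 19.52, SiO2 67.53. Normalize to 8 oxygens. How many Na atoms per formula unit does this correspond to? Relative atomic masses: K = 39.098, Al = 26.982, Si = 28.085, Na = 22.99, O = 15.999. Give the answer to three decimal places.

Na2O: 10.11/61.979 = 0.16312 mol → 0.32624 mol Na, 0.16312 mol O.
K2O: 2.35/94.195 = 0.02495 mol → 0.04990 mol K, 0.02495 mol O.
Al2O3: 19.52/101.961 = 0.19145 mol → 0.38290 mol Al, 0.57435 mol O.
SiO2: 67.53/60.083 = 1.12395 mol → 1.12395 mol Si, 2.24790 mol O.
Total oxygen = 3.01032 mol. Normalization factor = 8/3.01032 = 2.65752.
Na per 8 O = 0.32624 × 2.65752 = 0.867.

0.867 Na apfu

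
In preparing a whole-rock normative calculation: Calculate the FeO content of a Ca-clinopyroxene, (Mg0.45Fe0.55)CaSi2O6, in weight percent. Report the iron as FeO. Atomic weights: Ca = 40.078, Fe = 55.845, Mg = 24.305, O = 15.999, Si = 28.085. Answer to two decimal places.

Molar mass of (Mg0.45Fe0.55)CaSi2O6 = 0.45×24.305 + 0.55×55.845 + 1×40.078 + 2×28.085 + 6×15.999 = 233.894 g/mol.
Each formula unit contains 0.55 Fe, equivalent to 0.55/1 = 0.5500 mol FeO.
M(FeO) = 1×55.845 + 1×15.999 = 71.844 g/mol.
Mass of FeO per formula unit = 0.5500 × 71.844 = 39.514 g.
FeO wt% = 39.514 / 233.894 × 100 = 16.89%.

16.89 wt%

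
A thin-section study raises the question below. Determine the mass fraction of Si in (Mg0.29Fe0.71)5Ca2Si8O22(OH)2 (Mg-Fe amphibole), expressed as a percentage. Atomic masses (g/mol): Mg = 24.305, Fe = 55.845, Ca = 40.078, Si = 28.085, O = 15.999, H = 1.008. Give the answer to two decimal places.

M((Mg0.29Fe0.71)5Ca2Si8O22(OH)2) = 924.320 g/mol.
Si contributes 8 × 28.085 = 224.680 g per mole.
224.680/924.320 = 0.2431 → 24.31%.

24.31 weight percent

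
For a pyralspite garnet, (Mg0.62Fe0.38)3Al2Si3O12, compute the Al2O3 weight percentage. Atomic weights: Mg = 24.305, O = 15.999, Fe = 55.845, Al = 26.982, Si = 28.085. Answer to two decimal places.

23.22 wt%

Formula mass = 439.078 g/mol.
2 Al → 1.0000 mol Al2O3 per formula unit; M(Al2O3) = 101.961, so Al2O3 mass = 101.961 g.
101.961/439.078 × 100 = 23.22 wt%.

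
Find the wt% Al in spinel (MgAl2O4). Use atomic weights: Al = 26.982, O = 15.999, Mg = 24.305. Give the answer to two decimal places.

37.93 weight percent

Molar mass of MgAl2O4: 1·24.305 + 2·26.982 + 4·15.999 = 142.265 g/mol.
Mass of Al per formula unit: 2 × 26.982 = 53.964 g.
Weight fraction Al = 53.964 / 142.265 = 0.3793.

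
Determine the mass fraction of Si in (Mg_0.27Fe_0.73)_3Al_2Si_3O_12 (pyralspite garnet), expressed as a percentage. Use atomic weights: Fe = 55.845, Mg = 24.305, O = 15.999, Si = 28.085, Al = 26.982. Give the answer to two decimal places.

Molar mass of (Mg_0.27Fe_0.73)_3Al_2Si_3O_12: 0.81×24.305 + 2.19×55.845 + 2×26.982 + 3×28.085 + 12×15.999 = 472.195 g/mol.
Mass of Si per formula unit: 3 × 28.085 = 84.255 g.
Weight fraction Si = 84.255 / 472.195 = 0.1784.

17.84 weight percent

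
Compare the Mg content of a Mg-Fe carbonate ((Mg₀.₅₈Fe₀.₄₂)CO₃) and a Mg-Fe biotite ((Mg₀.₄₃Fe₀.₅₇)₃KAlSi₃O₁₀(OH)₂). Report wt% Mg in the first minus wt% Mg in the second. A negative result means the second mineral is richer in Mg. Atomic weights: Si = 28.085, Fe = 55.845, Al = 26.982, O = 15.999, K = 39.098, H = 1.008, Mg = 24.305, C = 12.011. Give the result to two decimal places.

First mineral: 14.097 g Mg in 97.560 g formula = 14.45 wt% Mg.
Second mineral: 31.353 g Mg in 471.187 g formula = 6.65 wt% Mg.
14.45% − 6.65% gives a difference of 7.80 percentage points.

7.80 percentage points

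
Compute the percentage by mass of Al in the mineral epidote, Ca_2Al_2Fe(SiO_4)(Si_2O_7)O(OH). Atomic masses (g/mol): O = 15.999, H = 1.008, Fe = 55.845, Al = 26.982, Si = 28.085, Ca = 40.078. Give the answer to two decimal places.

11.17 weight percent

M(Ca_2Al_2Fe(SiO_4)(Si_2O_7)O(OH)) = 483.215 g/mol.
Al contributes 2 × 26.982 = 53.964 g per mole.
53.964/483.215 = 0.1117 → 11.17%.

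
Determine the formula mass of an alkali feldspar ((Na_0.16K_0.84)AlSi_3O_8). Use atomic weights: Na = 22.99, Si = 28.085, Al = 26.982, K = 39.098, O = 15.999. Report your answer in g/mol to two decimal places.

275.75 g/mol

The formula mass is the sum 0.16(22.99) + 0.84(39.098) + 1(26.982) + 3(28.085) + 8(15.999).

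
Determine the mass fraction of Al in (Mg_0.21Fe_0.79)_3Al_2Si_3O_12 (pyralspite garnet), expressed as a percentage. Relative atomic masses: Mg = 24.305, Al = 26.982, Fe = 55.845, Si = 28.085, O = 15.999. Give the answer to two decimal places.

11.29 weight percent

Molar mass of (Mg_0.21Fe_0.79)_3Al_2Si_3O_12: 0.63*24.305 + 2.37*55.845 + 2*26.982 + 3*28.085 + 12*15.999 = 477.872 g/mol.
Mass of Al per formula unit: 2 × 26.982 = 53.964 g.
Weight fraction Al = 53.964 / 477.872 = 0.1129.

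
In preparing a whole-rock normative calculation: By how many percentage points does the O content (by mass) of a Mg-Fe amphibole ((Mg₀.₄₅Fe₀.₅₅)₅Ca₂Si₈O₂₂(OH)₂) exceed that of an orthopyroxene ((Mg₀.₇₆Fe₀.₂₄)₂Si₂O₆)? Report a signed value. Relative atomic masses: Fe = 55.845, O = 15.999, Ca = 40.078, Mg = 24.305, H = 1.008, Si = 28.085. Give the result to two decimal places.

-1.75 percentage points

First mineral: 383.976 g O in 899.088 g formula = 42.71 wt% O.
Second mineral: 95.994 g O in 215.913 g formula = 44.46 wt% O.
42.71% − 44.46% gives a difference of -1.75 percentage points.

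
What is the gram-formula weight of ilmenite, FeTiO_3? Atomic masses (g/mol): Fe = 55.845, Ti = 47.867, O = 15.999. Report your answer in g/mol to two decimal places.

151.71 g/mol

Fe: 1 × 55.845 = 55.8450
Ti: 1 × 47.867 = 47.8670
O: 3 × 15.999 = 47.9970
Summing the contributions gives the formula mass.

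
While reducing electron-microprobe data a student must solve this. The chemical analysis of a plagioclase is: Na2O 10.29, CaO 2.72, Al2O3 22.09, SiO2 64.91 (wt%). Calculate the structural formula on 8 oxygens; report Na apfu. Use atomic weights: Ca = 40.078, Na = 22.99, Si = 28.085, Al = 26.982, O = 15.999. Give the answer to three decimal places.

0.878 Na apfu

10.29 wt% Na2O ÷ 61.979 g/mol = 0.16602 mol, giving 0.33204 Na and 0.16602 O.
2.72 wt% CaO ÷ 56.077 g/mol = 0.04850 mol, giving 0.04850 Ca and 0.04850 O.
22.09 wt% Al2O3 ÷ 101.961 g/mol = 0.21665 mol, giving 0.43330 Al and 0.64995 O.
64.91 wt% SiO2 ÷ 60.083 g/mol = 1.08034 mol, giving 1.08034 Si and 2.16068 O.
Oxygen sums to 3.02515; scaling by 8/3.02515 = 2.64450 puts the formula on 8 O.
Na: 0.33204 × 2.64450 = 0.878 atoms per formula unit.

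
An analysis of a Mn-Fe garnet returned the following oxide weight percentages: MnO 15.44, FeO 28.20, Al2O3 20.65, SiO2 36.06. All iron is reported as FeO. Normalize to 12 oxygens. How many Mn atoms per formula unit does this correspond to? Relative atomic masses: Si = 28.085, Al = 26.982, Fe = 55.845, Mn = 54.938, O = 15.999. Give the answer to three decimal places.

1.080 Mn apfu

MnO (M=70.937): mol = 0.21766; Mn = 0.21766, O = 0.21766.
FeO (M=71.844): mol = 0.39252; Fe = 0.39252, O = 0.39252.
Al2O3 (M=101.961): mol = 0.20253; Al = 0.40506, O = 0.60759.
SiO2 (M=60.083): mol = 0.60017; Si = 0.60017, O = 1.20034.
ΣO = 2.41811; factor = 12/ΣO = 4.96255.
Mn apfu = 0.21766 × 4.96255 = 1.080.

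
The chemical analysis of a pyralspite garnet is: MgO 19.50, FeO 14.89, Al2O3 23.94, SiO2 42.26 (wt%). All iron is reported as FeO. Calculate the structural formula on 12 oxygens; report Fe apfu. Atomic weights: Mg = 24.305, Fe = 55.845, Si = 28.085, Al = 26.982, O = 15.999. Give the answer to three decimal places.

MgO (M=40.304): mol = 0.48382; Mg = 0.48382, O = 0.48382.
FeO (M=71.844): mol = 0.20725; Fe = 0.20725, O = 0.20725.
Al2O3 (M=101.961): mol = 0.23480; Al = 0.46960, O = 0.70440.
SiO2 (M=60.083): mol = 0.70336; Si = 0.70336, O = 1.40672.
ΣO = 2.80219; factor = 12/ΣO = 4.28236.
Fe apfu = 0.20725 × 4.28236 = 0.888.

0.888 Fe apfu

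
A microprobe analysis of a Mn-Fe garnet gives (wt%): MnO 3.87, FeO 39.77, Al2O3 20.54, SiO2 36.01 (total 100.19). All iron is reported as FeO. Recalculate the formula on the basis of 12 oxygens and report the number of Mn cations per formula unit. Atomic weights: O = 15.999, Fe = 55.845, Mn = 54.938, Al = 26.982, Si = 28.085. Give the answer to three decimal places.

0.272 Mn apfu

MnO (M=70.937): mol = 0.05456; Mn = 0.05456, O = 0.05456.
FeO (M=71.844): mol = 0.55356; Fe = 0.55356, O = 0.55356.
Al2O3 (M=101.961): mol = 0.20145; Al = 0.40290, O = 0.60435.
SiO2 (M=60.083): mol = 0.59934; Si = 0.59934, O = 1.19868.
ΣO = 2.41115; factor = 12/ΣO = 4.97688.
Mn apfu = 0.05456 × 4.97688 = 0.272.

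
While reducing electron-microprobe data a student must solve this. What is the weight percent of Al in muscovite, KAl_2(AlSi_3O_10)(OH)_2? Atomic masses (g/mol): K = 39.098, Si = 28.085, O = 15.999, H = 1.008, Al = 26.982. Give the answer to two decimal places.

20.32 wt%

Molar mass of KAl_2(AlSi_3O_10)(OH)_2: 1×39.098 + 3×26.982 + 3×28.085 + 12×15.999 + 2×1.008 = 398.303 g/mol.
Mass of Al per formula unit: 3 × 26.982 = 80.946 g.
Weight fraction Al = 80.946 / 398.303 = 0.2032.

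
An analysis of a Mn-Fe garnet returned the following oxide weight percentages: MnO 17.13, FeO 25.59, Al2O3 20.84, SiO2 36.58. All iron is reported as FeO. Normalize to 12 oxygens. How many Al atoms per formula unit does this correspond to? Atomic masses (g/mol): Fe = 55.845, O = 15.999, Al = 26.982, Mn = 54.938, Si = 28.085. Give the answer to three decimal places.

2.020 Al apfu

MnO (M=70.937): mol = 0.24148; Mn = 0.24148, O = 0.24148.
FeO (M=71.844): mol = 0.35619; Fe = 0.35619, O = 0.35619.
Al2O3 (M=101.961): mol = 0.20439; Al = 0.40878, O = 0.61317.
SiO2 (M=60.083): mol = 0.60882; Si = 0.60882, O = 1.21764.
ΣO = 2.42848; factor = 12/ΣO = 4.94136.
Al apfu = 0.40878 × 4.94136 = 2.020.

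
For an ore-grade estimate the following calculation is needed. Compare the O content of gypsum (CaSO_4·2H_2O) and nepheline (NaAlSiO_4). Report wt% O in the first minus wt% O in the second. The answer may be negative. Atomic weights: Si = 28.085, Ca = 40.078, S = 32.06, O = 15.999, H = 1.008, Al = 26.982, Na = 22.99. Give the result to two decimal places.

O in CaSO_4·2H_2O: molar mass 172.164 g/mol; 6×15.999 = 95.994 g → 55.76 wt%.
O in NaAlSiO_4: molar mass 142.053 g/mol; 4×15.999 = 63.996 g → 45.05 wt%.
Difference = 55.76 − 45.05 = 10.71 percentage points.

10.71 percentage points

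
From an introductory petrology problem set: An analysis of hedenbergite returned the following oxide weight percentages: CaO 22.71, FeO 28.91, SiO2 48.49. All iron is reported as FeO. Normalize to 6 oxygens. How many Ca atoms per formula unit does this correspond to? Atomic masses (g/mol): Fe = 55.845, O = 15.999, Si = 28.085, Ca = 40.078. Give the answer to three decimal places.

CaO (M=56.077): mol = 0.40498; Ca = 0.40498, O = 0.40498.
FeO (M=71.844): mol = 0.40240; Fe = 0.40240, O = 0.40240.
SiO2 (M=60.083): mol = 0.80705; Si = 0.80705, O = 1.61410.
ΣO = 2.42148; factor = 6/ΣO = 2.47782.
Ca apfu = 0.40498 × 2.47782 = 1.003.

1.003 Ca apfu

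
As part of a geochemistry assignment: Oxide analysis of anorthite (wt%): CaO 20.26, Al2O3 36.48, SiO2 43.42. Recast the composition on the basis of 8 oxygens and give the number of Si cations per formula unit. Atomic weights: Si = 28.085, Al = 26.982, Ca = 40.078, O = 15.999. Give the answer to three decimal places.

20.26 wt% CaO ÷ 56.077 g/mol = 0.36129 mol, giving 0.36129 Ca and 0.36129 O.
36.48 wt% Al2O3 ÷ 101.961 g/mol = 0.35778 mol, giving 0.71556 Al and 1.07334 O.
43.42 wt% SiO2 ÷ 60.083 g/mol = 0.72267 mol, giving 0.72267 Si and 1.44534 O.
Oxygen sums to 2.87997; scaling by 8/2.87997 = 2.77781 puts the formula on 8 O.
Si: 0.72267 × 2.77781 = 2.007 atoms per formula unit.

2.007 Si apfu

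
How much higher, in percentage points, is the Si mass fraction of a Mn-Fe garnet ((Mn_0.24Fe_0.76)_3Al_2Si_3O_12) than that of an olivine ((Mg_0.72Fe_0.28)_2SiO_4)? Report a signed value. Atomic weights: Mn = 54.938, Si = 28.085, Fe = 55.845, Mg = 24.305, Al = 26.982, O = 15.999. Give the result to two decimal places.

-0.79 percentage points

M((Mn_0.24Fe_0.76)_3Al_2Si_3O_12) = 497.089 g/mol, so wt% Si = 84.255/497.089 × 100 = 16.95%.
M((Mg_0.72Fe_0.28)_2SiO_4) = 158.353 g/mol, so wt% Si = 28.085/158.353 × 100 = 17.74%.
16.95 − 17.74 = -0.79 pp.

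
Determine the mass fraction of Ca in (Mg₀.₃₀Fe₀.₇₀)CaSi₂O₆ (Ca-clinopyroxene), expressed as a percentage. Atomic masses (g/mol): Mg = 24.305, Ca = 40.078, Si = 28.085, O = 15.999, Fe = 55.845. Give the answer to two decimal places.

16.80 wt%

Formula mass = 0.30*24.305 + 0.70*55.845 + 1*40.078 + 2*28.085 + 6*15.999 = 238.625 g/mol, of which 40.078 g is Ca.
So Ca makes up 40.078/238.625 = 0.1680 of the mass, i.e. 16.80%.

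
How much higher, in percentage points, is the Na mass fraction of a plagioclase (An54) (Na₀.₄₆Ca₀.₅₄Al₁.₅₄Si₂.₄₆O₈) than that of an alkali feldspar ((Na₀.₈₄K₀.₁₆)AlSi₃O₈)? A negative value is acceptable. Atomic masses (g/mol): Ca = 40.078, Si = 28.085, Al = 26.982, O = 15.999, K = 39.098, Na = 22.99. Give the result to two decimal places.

-3.39 percentage points

Na in Na₀.₄₆Ca₀.₅₄Al₁.₅₄Si₂.₄₆O₈: molar mass 270.851 g/mol; 0.46×22.99 = 10.575 g → 3.90 wt%.
Na in (Na₀.₈₄K₀.₁₆)AlSi₃O₈: molar mass 264.796 g/mol; 0.84×22.99 = 19.312 g → 7.29 wt%.
Difference = 3.90 − 7.29 = -3.39 percentage points.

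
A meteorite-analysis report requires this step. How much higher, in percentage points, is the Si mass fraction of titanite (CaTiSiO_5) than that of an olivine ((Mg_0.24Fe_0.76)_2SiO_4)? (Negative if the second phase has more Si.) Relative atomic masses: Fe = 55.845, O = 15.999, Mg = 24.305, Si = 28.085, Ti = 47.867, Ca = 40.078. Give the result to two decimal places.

First mineral: 28.085 g Si in 196.025 g formula = 14.33 wt% Si.
Second mineral: 28.085 g Si in 188.632 g formula = 14.89 wt% Si.
14.33% − 14.89% gives a difference of -0.56 percentage points.

-0.56 percentage points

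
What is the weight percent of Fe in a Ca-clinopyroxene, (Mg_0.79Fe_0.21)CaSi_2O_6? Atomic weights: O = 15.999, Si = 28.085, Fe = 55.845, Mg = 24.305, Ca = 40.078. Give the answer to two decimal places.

5.25 wt%

M((Mg_0.79Fe_0.21)CaSi_2O_6) = 223.170 g/mol.
Fe contributes 0.21 × 55.845 = 11.727 g per mole.
11.727/223.170 = 0.0525 → 5.25%.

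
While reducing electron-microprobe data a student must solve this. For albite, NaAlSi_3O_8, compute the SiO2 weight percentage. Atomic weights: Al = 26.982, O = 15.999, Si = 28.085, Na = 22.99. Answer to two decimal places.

Formula mass = 262.219 g/mol.
3 Si → 3.0000 mol SiO2 per formula unit; M(SiO2) = 60.083, so SiO2 mass = 180.249 g.
180.249/262.219 × 100 = 68.74 wt%.

68.74 wt%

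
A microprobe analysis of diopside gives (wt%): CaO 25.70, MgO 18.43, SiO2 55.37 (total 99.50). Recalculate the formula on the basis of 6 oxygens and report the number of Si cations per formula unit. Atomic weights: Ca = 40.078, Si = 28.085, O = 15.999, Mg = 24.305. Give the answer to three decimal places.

25.70 wt% CaO ÷ 56.077 g/mol = 0.45830 mol, giving 0.45830 Ca and 0.45830 O.
18.43 wt% MgO ÷ 40.304 g/mol = 0.45727 mol, giving 0.45727 Mg and 0.45727 O.
55.37 wt% SiO2 ÷ 60.083 g/mol = 0.92156 mol, giving 0.92156 Si and 1.84312 O.
Oxygen sums to 2.75869; scaling by 6/2.75869 = 2.17495 puts the formula on 6 O.
Si: 0.92156 × 2.17495 = 2.004 atoms per formula unit.

2.004 Si apfu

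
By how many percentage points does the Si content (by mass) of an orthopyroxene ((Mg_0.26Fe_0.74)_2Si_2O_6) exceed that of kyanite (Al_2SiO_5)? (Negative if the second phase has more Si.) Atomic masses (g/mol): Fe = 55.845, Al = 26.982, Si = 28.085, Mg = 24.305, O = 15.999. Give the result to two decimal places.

5.37 percentage points

M((Mg_0.26Fe_0.74)_2Si_2O_6) = 247.453 g/mol, so wt% Si = 56.170/247.453 × 100 = 22.70%.
M(Al_2SiO_5) = 162.044 g/mol, so wt% Si = 28.085/162.044 × 100 = 17.33%.
22.70 − 17.33 = 5.37 pp.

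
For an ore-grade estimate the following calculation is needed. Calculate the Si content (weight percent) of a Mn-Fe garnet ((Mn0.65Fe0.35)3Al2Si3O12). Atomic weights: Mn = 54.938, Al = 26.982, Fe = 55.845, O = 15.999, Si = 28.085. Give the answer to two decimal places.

16.99 weight percent

Molar mass of (Mn0.65Fe0.35)3Al2Si3O12: 1.95·54.938 + 1.05·55.845 + 2·26.982 + 3·28.085 + 12·15.999 = 495.973 g/mol.
Mass of Si per formula unit: 3 × 28.085 = 84.255 g.
Weight fraction Si = 84.255 / 495.973 = 0.1699.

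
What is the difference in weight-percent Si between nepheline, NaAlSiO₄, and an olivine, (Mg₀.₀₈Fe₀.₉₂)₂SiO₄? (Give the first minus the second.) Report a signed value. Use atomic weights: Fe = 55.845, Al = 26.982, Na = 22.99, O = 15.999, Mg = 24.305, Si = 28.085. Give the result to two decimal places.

Si in NaAlSiO₄: molar mass 142.053 g/mol; 1×28.085 = 28.085 g → 19.77 wt%.
Si in (Mg₀.₀₈Fe₀.₉₂)₂SiO₄: molar mass 198.725 g/mol; 1×28.085 = 28.085 g → 14.13 wt%.
Difference = 19.77 − 14.13 = 5.64 percentage points.

5.64 percentage points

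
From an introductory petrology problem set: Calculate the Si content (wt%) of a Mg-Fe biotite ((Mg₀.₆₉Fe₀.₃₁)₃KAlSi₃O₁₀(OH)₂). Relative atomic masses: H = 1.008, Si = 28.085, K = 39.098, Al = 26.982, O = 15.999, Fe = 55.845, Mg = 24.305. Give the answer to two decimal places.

Molar mass of (Mg₀.₆₉Fe₀.₃₁)₃KAlSi₃O₁₀(OH)₂: 2.07·24.305 + 0.93·55.845 + 1·39.098 + 1·26.982 + 3·28.085 + 12·15.999 + 2·1.008 = 446.586 g/mol.
Mass of Si per formula unit: 3 × 28.085 = 84.255 g.
Weight fraction Si = 84.255 / 446.586 = 0.1887.

18.87 wt%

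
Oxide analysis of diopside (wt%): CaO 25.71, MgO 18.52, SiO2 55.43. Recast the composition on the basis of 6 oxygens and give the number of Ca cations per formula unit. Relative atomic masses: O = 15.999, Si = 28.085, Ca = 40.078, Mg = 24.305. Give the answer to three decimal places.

CaO (M=56.077): mol = 0.45848; Ca = 0.45848, O = 0.45848.
MgO (M=40.304): mol = 0.45951; Mg = 0.45951, O = 0.45951.
SiO2 (M=60.083): mol = 0.92256; Si = 0.92256, O = 1.84512.
ΣO = 2.76311; factor = 6/ΣO = 2.17147.
Ca apfu = 0.45848 × 2.17147 = 0.996.

0.996 Ca apfu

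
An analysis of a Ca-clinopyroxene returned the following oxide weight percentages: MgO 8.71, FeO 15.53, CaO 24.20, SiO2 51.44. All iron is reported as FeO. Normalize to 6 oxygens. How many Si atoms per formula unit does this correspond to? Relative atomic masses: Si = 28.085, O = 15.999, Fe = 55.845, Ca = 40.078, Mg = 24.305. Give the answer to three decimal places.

1.994 Si apfu

8.71 wt% MgO ÷ 40.304 g/mol = 0.21611 mol, giving 0.21611 Mg and 0.21611 O.
15.53 wt% FeO ÷ 71.844 g/mol = 0.21616 mol, giving 0.21616 Fe and 0.21616 O.
24.20 wt% CaO ÷ 56.077 g/mol = 0.43155 mol, giving 0.43155 Ca and 0.43155 O.
51.44 wt% SiO2 ÷ 60.083 g/mol = 0.85615 mol, giving 0.85615 Si and 1.71230 O.
Oxygen sums to 2.57612; scaling by 6/2.57612 = 2.32908 puts the formula on 6 O.
Si: 0.85615 × 2.32908 = 1.994 atoms per formula unit.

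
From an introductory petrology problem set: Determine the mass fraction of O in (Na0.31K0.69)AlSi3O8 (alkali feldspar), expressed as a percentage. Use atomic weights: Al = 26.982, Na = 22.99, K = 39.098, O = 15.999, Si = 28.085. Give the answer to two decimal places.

Formula mass = 0.31·22.99 + 0.69·39.098 + 1·26.982 + 3·28.085 + 8·15.999 = 273.334 g/mol, of which 127.992 g is O.
So O makes up 127.992/273.334 = 0.4683 of the mass, i.e. 46.83%.

46.83 weight percent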